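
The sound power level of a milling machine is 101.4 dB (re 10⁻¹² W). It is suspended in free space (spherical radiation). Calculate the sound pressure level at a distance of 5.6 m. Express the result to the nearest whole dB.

75 dB

The power spreads over a sphere of area 4π·r², so L_p = L_w − 10·log₁₀(4π·r²).
4π·r² = 394.1 m², 10·log₁₀ of that is 25.956 dB.
L_p = 101.4 − 25.956 = 75.44 dB.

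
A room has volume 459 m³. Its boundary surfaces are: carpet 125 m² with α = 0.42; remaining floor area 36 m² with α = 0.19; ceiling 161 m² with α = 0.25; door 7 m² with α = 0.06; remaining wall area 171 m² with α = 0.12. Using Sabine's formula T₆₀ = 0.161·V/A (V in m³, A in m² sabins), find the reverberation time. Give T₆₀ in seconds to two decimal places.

A = Σ Sᵢαᵢ = 125·0.42 + 36·0.19 + 161·0.25 + 7·0.06 + 171·0.12 = 120.53 m².
T₆₀ = 0.161·V/A = 0.161·459/120.53 = 0.613 s.

0.61 s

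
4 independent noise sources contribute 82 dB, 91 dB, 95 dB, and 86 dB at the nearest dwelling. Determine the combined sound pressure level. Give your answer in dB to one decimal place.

97.0 dB

For uncorrelated sources the intensities add, so convert each level to linear form, sum, and take 10·log₁₀ of the total.
Σ 10^(L/10) = 10^(82/10) + 10^(91/10) + 10^(95/10) + 10^(86/10) = 4.978e+09.
L_total = 10·log₁₀(4.978e+09) = 96.97 dB.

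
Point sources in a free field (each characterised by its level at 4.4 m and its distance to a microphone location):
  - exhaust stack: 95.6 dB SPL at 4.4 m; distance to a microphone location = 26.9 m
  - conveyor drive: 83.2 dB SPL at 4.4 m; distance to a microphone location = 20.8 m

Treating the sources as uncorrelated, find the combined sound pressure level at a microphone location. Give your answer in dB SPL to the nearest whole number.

80 dB SPL

Apply inverse-square spreading to bring every level to the receiver, then sum 10^(L/10).
exhaust stack: 95.6 − 20·log₁₀(26.9/4.4) = 95.6 − 15.73 = 79.87 dB SPL.
conveyor drive: 83.2 − 20·log₁₀(20.8/4.4) = 83.2 − 13.49 = 69.71 dB SPL.
Σ 10^(L/10) = 1.065e+08 → L_total = 10·log₁₀(1.065e+08) = 80.27 dB SPL.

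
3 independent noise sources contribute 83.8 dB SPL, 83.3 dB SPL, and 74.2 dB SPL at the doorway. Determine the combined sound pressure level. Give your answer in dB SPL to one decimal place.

86.8 dB SPL

For uncorrelated sources the intensities add, so convert each level to linear form, sum, and take 10·log₁₀ of the total.
Σ 10^(L/10) = 10^(83.8/10) + 10^(83.3/10) + 10^(74.2/10) = 4.800e+08.
L_total = 10·log₁₀(4.800e+08) = 86.81 dB SPL.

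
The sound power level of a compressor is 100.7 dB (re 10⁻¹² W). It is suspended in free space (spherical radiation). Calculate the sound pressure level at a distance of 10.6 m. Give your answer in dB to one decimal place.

L_p = L_w − 10·log₁₀(4π·r²) with r = 10.6 m.
4π·r² = 1412 m², 10·log₁₀ of that is 31.498 dB.
L_p = 100.7 − 31.498 = 69.20 dB.

69.2 dB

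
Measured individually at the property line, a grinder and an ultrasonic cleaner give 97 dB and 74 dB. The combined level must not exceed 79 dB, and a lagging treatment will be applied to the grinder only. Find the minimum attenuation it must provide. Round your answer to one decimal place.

The untreated sources together contribute 10^(74/10) = 2.512e+07, i.e. 74.00 dB.
The limit corresponds to 10^(79/10) = 7.943e+07; subtracting the fixed part leaves 5.431e+07 for the grinder, i.e. 77.35 dB.
So the grinder must be reduced from 97 to 77.35 dB: IL = 19.65 dB.

19.7 dB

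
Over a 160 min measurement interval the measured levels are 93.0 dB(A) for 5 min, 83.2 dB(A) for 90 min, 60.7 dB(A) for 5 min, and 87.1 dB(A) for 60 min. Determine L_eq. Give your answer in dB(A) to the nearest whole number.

L_eq = 10·log₁₀[(1/T)·Σ tᵢ·10^(Lᵢ/10)] with T = 160 min.
Σ tᵢ·10^(Lᵢ/10) = 5·10^(93.0/10) + 90·10^(83.2/10) + 5·10^(60.7/10) + 60·10^(87.1/10) = 5.956e+10.
L_eq = 10·log₁₀(5.956e+10/160) = 85.71 dB(A).

86 dB(A)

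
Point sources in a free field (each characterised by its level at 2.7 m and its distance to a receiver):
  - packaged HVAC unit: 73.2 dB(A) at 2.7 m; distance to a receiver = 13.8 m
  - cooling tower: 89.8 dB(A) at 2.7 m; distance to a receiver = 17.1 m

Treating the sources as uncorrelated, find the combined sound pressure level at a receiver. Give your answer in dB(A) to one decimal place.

73.9 dB(A)

Apply inverse-square spreading to bring every level to the receiver, then sum 10^(L/10).
packaged HVAC unit: 73.2 − 20·log₁₀(13.8/2.7) = 73.2 − 14.17 = 59.03 dB(A).
cooling tower: 89.8 − 20·log₁₀(17.1/2.7) = 89.8 − 16.03 = 73.77 dB(A).
Σ 10^(L/10) = 2.461e+07 → L_total = 10·log₁₀(2.461e+07) = 73.91 dB(A).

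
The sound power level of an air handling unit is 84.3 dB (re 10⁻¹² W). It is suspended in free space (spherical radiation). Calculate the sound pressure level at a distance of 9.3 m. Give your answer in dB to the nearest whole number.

54 dB

L_p = L_w − 10·log₁₀(4π·r²) with r = 9.3 m.
4π·r² = 1087 m², 10·log₁₀ of that is 30.362 dB.
L_p = 84.3 − 30.362 = 53.94 dB.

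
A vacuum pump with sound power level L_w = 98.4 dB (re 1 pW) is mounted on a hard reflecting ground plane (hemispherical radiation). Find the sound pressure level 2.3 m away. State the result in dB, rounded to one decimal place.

Free-field hemispherical radiation: L_p = L_w − 10·log₁₀(2π·r²), r = 2.3 m.
2π·r² = 33.24 m², 10·log₁₀ of that is 15.216 dB.
L_p = 98.4 − 15.216 = 83.18 dB.

83.2 dB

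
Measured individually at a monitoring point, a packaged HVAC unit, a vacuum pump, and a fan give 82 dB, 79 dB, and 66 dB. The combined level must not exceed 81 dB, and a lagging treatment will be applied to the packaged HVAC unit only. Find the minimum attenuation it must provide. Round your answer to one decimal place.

The untreated sources together contribute 10^(79/10) + 10^(66/10) = 8.341e+07, i.e. 79.21 dB.
To meet 81 dB overall, the treated packaged HVAC unit may contribute at most 10^(81/10) − 8.341e+07 = 4.248e+07, i.e. 76.28 dB.
Required insertion loss = 82 − 76.28 = 5.72 dB.

5.7 dB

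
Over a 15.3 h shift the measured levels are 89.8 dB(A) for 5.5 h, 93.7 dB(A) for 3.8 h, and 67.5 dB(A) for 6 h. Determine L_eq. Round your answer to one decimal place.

Weight each interval's intensity by its duration and average over T = 15.3 h:
Σ tᵢ·10^(Lᵢ/10) = 5.5·10^(89.8/10) + 3.8·10^(93.7/10) + 6·10^(67.5/10) = 1.419e+10.
L_eq = 10·log₁₀(1.419e+10/15.3) = 89.67 dB(A).

89.7 dB(A)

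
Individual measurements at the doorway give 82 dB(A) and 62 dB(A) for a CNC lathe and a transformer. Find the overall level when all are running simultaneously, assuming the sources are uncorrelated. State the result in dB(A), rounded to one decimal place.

Incoherent sources combine by intensity addition: L_total = 10·log₁₀(Σ 10^(L_i/10)).
Σ 10^(L/10) = 10^(82/10) + 10^(62/10) = 1.601e+08.
L_total = 10·log₁₀(1.601e+08) = 82.04 dB(A).

82.0 dB(A)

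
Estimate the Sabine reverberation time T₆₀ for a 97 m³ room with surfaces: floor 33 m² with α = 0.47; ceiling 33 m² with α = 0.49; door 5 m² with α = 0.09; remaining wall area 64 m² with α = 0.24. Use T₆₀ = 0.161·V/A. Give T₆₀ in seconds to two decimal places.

Summing Sᵢαᵢ: 33·0.47 + 33·0.49 + 5·0.09 + 64·0.24 = 47.49 m².
T₆₀ = 0.161 × 97 / 47.49 = 0.329 s.

0.33 s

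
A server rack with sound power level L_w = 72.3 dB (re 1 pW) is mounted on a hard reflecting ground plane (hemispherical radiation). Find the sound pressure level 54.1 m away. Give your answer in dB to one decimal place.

Free-field hemispherical radiation: L_p = L_w − 10·log₁₀(2π·r²), r = 54.1 m.
2π·r² = 1.839e+04 m², 10·log₁₀ of that is 42.646 dB.
L_p = 72.3 − 42.646 = 29.65 dB.

29.7 dB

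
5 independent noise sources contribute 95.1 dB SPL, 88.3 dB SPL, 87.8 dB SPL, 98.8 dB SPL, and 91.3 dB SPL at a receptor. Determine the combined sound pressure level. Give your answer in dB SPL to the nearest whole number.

101 dB SPL

Incoherent sources combine by intensity addition: L_total = 10·log₁₀(Σ 10^(L_i/10)).
Σ 10^(L/10) = 10^(95.1/10) + 10^(88.3/10) + 10^(87.8/10) + 10^(98.8/10) + 10^(91.3/10) = 1.345e+10.
L_total = 10·log₁₀(1.345e+10) = 101.29 dB SPL.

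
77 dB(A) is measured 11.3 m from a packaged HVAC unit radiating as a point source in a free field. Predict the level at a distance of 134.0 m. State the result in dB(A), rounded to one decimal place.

Spherical spreading from a point source gives a 20·log₁₀(r₂/r₁) drop.
L₂ = 77 − 20·log₁₀(134.0/11.3) = 77 − 21.481 = 55.52 dB(A).

55.5 dB(A)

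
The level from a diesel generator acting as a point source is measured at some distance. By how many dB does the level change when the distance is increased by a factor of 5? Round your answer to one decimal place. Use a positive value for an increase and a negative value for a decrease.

-14.0 dB

With spherical spreading the level changes by −20·log₁₀(r₂/r₁).
ΔL = −20·log₁₀(5) = -13.98 dB.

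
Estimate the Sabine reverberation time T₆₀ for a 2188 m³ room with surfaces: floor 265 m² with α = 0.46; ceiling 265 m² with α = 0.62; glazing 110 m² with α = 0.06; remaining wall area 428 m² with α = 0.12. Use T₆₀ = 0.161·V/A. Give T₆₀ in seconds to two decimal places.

A = Σ Sᵢαᵢ = 265·0.46 + 265·0.62 + 110·0.06 + 428·0.12 = 344.16 m².
T₆₀ = 0.161·V/A = 0.161·2188/344.16 = 1.024 s.

1.02 s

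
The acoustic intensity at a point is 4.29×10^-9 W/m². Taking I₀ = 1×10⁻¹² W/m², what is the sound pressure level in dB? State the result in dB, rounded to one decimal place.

36.3 dB

Dividing by I₀ shifts the exponent by 12: I/I₀ = 4.29×10^3.
L = 10·(0.6325 + 3) = 36.32 dB.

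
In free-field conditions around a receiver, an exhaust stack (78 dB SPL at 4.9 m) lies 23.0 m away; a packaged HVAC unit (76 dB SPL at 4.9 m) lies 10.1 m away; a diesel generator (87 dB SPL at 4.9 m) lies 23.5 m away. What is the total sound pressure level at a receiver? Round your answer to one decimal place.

75.3 dB SPL

Apply inverse-square spreading to bring every level to the receiver, then sum 10^(L/10).
exhaust stack: 78 − 20·log₁₀(23.0/4.9) = 78 − 13.43 = 64.57 dB SPL.
packaged HVAC unit: 76 − 20·log₁₀(10.1/4.9) = 76 − 6.28 = 69.72 dB SPL.
diesel generator: 87 − 20·log₁₀(23.5/4.9) = 87 − 13.62 = 73.38 dB SPL.
Σ 10^(L/10) = 3.402e+07 → L_total = 10·log₁₀(3.402e+07) = 75.32 dB SPL.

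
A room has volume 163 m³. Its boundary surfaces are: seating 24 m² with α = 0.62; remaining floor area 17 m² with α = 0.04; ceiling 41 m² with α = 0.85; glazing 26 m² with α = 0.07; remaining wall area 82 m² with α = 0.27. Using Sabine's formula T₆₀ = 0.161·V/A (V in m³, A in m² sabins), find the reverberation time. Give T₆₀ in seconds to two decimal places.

Summing Sᵢαᵢ: 24·0.62 + 17·0.04 + 41·0.85 + 26·0.07 + 82·0.27 = 74.37 m².
T₆₀ = 0.161·V/A = 0.161·163/74.37 = 0.353 s.

0.35 s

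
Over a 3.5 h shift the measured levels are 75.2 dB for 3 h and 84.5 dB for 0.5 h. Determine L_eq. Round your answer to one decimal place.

L_eq = 10·log₁₀[(1/T)·Σ tᵢ·10^(Lᵢ/10)] with T = 3.5 h.
Σ tᵢ·10^(Lᵢ/10) = 3·10^(75.2/10) + 0.5·10^(84.5/10) = 2.403e+08.
L_eq = 10·log₁₀(2.403e+08/3.5) = 78.37 dB.

78.4 dB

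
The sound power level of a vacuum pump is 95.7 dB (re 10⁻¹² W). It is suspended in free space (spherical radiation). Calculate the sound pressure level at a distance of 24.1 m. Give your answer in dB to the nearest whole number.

57 dB

L_p = L_w − 10·log₁₀(4π·r²) with r = 24.1 m.
4π·r² = 7299 m², 10·log₁₀ of that is 38.632 dB.
L_p = 95.7 − 38.632 = 57.07 dB.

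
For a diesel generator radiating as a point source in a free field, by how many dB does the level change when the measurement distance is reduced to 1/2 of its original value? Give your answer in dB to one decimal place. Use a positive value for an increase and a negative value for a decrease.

With spherical spreading the level changes by −20·log₁₀(r₂/r₁).
ΔL = −20·log₁₀(0.5) = +6.02 dB.

+6.0 dB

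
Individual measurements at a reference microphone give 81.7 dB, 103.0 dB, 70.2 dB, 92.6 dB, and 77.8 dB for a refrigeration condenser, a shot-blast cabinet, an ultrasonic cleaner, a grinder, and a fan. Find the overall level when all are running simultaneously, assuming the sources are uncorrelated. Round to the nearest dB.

103 dB

Incoherent sources combine by intensity addition: L_total = 10·log₁₀(Σ 10^(L_i/10)).
Σ 10^(L/10) = 10^(81.7/10) + 10^(103.0/10) + 10^(70.2/10) + 10^(92.6/10) + 10^(77.8/10) = 2.199e+10.
L_total = 10·log₁₀(2.199e+10) = 103.42 dB.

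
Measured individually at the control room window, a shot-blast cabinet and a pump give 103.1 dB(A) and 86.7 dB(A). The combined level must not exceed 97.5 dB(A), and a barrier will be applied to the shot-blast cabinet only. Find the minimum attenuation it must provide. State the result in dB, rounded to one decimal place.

Everything except the shot-blast cabinet sums to 10^(86.7/10) = 4.677e+08 in linear terms, 86.70 dB(A).
The limit corresponds to 10^(97.5/10) = 5.623e+09; subtracting the fixed part leaves 5.156e+09 for the shot-blast cabinet, i.e. 97.12 dB(A).
Required insertion loss = 103.1 − 97.12 = 5.98 dB.

6.0 dB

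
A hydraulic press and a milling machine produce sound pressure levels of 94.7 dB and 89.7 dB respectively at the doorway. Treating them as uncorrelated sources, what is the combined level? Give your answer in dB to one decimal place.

95.9 dB

Incoherent sources combine by intensity addition: L_total = 10·log₁₀(Σ 10^(L_i/10)).
Σ 10^(L/10) = 10^(94.7/10) + 10^(89.7/10) = 3.884e+09.
L_total = 10·log₁₀(3.884e+09) = 95.89 dB.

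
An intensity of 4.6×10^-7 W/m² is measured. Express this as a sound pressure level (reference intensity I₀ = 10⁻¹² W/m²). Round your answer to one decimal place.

L = 10·log₁₀(I/I₀) = 10·log₁₀(4.6×10^-7/10⁻¹²) = 10·log₁₀(4.6×10^5).
L = 10·(0.6628 + 5) = 56.63 dB.

56.6 dB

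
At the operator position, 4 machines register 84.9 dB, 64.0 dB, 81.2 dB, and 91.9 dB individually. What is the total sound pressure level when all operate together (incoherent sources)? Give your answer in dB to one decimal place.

93.0 dB

Incoherent sources combine by intensity addition: L_total = 10·log₁₀(Σ 10^(L_i/10)).
Σ 10^(L/10) = 10^(84.9/10) + 10^(64.0/10) + 10^(81.2/10) + 10^(91.9/10) = 1.992e+09.
L_total = 10·log₁₀(1.992e+09) = 92.99 dB.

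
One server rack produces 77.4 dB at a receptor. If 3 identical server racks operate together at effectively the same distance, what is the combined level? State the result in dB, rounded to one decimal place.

L_total = L₁ + 10·log₁₀ N for N identical incoherent sources.
L_total = 77.4 + 10·log₁₀(3) = 77.4 + 4.771 = 82.17 dB.

82.2 dB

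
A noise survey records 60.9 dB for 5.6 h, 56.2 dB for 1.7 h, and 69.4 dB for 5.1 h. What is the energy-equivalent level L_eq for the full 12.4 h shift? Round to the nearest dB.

L_eq = 10·log₁₀[(1/T)·Σ tᵢ·10^(Lᵢ/10)] with T = 12.4 h.
Σ tᵢ·10^(Lᵢ/10) = 5.6·10^(60.9/10) + 1.7·10^(56.2/10) + 5.1·10^(69.4/10) = 5.202e+07.
L_eq = 10·log₁₀(5.202e+07/12.4) = 66.23 dB.

66 dB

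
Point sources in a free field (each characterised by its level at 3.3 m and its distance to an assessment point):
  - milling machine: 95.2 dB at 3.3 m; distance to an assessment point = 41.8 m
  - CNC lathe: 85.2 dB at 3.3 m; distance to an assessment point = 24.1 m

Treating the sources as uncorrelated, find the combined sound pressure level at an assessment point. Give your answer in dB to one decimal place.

74.3 dB

Apply inverse-square spreading to bring every level to the receiver, then sum 10^(L/10).
milling machine: 95.2 − 20·log₁₀(41.8/3.3) = 95.2 − 22.05 = 73.15 dB.
CNC lathe: 85.2 − 20·log₁₀(24.1/3.3) = 85.2 − 17.27 = 67.93 dB.
Σ 10^(L/10) = 2.685e+07 → L_total = 10·log₁₀(2.685e+07) = 74.29 dB.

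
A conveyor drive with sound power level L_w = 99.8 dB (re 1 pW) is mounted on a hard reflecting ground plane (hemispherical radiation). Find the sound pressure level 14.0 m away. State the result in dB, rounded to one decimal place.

L_p = L_w − 10·log₁₀(2π·r²) with r = 14.0 m.
2π·r² = 1232 m², 10·log₁₀ of that is 30.904 dB.
L_p = 99.8 − 30.904 = 68.90 dB.

68.9 dB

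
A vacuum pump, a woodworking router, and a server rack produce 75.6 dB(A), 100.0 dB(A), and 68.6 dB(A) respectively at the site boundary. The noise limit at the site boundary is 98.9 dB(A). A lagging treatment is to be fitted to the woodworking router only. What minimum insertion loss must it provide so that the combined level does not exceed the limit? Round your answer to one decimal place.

1.1 dB

Fixed contribution from the other sources: Σ 10^(L/10) = 10^(75.6/10) + 10^(68.6/10) = 4.355e+07 (76.39 dB(A)).
To meet 98.9 dB(A) overall, the treated woodworking router may contribute at most 10^(98.9/10) − 4.355e+07 = 7.719e+09, i.e. 98.88 dB(A).
So the woodworking router must be reduced from 100.0 to 98.88 dB(A): IL = 1.12 dB.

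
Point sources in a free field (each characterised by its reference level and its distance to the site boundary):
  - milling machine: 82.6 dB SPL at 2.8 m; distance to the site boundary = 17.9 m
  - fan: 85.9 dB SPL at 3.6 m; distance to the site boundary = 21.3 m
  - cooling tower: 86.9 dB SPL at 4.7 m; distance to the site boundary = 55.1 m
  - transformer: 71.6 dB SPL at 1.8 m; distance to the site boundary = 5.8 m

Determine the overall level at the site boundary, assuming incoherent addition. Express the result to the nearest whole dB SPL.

Apply inverse-square spreading to bring every level to the receiver, then sum 10^(L/10).
milling machine: 82.6 − 20·log₁₀(17.9/2.8) = 82.6 − 16.11 = 66.49 dB SPL.
fan: 85.9 − 20·log₁₀(21.3/3.6) = 85.9 − 15.44 = 70.46 dB SPL.
cooling tower: 86.9 − 20·log₁₀(55.1/4.7) = 86.9 − 21.38 = 65.52 dB SPL.
transformer: 71.6 − 20·log₁₀(5.8/1.8) = 71.6 − 10.16 = 61.44 dB SPL.
Σ 10^(L/10) = 2.052e+07 → L_total = 10·log₁₀(2.052e+07) = 73.12 dB SPL.

73 dB SPL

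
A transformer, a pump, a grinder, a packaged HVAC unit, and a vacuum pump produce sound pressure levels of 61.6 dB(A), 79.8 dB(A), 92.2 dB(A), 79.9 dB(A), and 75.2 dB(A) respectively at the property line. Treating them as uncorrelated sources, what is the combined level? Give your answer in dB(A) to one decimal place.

Incoherent sources combine by intensity addition: L_total = 10·log₁₀(Σ 10^(L_i/10)).
Σ 10^(L/10) = 10^(61.6/10) + 10^(79.8/10) + 10^(92.2/10) + 10^(79.9/10) + 10^(75.2/10) = 1.887e+09.
L_total = 10·log₁₀(1.887e+09) = 92.76 dB(A).

92.8 dB(A)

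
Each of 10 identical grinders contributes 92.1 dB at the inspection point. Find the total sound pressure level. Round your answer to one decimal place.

L_total = L₁ + 10·log₁₀ N for N identical incoherent sources.
L_total = 92.1 + 10·log₁₀(10) = 92.1 + 10.000 = 102.10 dB.

102.1 dB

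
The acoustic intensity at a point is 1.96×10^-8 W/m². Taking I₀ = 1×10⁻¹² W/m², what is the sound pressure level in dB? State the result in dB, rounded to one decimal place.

42.9 dB

I/I₀ = 1.96×10^-8/10⁻¹² = 1.96×10^4, and L = 10·log₁₀(I/I₀).
L = 10·(0.2923 + 4) = 42.92 dB.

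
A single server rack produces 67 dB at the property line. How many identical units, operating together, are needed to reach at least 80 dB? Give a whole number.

The shortfall is 80 − 67 = 13.0 dB, and N units add 10·log₁₀ N, so need 10·log₁₀ N ≥ 13.0.
N ≥ 10^(13.0/10) = 19.953, so N = 20.

20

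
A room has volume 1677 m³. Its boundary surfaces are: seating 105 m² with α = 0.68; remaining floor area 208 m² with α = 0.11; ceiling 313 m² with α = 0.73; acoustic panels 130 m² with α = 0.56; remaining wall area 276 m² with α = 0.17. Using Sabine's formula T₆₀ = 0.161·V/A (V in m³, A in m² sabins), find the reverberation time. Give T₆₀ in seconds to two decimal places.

Summing Sᵢαᵢ: 105·0.68 + 208·0.11 + 313·0.73 + 130·0.56 + 276·0.17 = 442.49 m².
T₆₀ = 0.161 × 1677 / 442.49 = 0.610 s.

0.61 s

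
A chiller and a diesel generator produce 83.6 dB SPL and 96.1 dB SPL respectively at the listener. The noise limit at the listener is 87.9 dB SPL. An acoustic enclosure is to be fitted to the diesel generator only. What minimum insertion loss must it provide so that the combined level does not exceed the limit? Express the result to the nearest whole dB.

10 dB

Fixed contribution from the other source: Σ 10^(L/10) = 10^(83.6/10) = 2.291e+08 (83.60 dB SPL).
The limit corresponds to 10^(87.9/10) = 6.166e+08; subtracting the fixed part leaves 3.875e+08 for the diesel generator, i.e. 85.88 dB SPL.
Required insertion loss = 96.1 − 85.88 = 10.22 dB.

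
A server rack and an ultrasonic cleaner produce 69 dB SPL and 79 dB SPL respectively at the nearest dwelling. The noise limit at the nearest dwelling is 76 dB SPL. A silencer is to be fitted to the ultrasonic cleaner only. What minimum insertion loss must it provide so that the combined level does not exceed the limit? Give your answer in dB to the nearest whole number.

Everything except the ultrasonic cleaner sums to 10^(69/10) = 7.943e+06 in linear terms, 69.00 dB SPL.
To meet 76 dB SPL overall, the treated ultrasonic cleaner may contribute at most 10^(76/10) − 7.943e+06 = 3.187e+07, i.e. 75.03 dB SPL.
Required insertion loss = 79 − 75.03 = 3.97 dB.

4 dB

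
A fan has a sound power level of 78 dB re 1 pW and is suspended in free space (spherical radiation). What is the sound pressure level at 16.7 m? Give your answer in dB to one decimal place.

42.6 dB

The power spreads over a sphere of area 4π·r², so L_p = L_w − 10·log₁₀(4π·r²).
4π·r² = 3505 m², 10·log₁₀ of that is 35.446 dB.
L_p = 78 − 35.446 = 42.55 dB.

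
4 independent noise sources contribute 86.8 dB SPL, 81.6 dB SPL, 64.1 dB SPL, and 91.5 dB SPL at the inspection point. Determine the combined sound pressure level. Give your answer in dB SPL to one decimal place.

93.1 dB SPL

For uncorrelated sources the intensities add, so convert each level to linear form, sum, and take 10·log₁₀ of the total.
Σ 10^(L/10) = 10^(86.8/10) + 10^(81.6/10) + 10^(64.1/10) + 10^(91.5/10) = 2.038e+09.
L_total = 10·log₁₀(2.038e+09) = 93.09 dB SPL.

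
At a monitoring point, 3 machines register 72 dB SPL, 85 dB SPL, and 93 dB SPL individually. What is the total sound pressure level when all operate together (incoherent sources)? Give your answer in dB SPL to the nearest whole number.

For uncorrelated sources the intensities add, so convert each level to linear form, sum, and take 10·log₁₀ of the total.
Σ 10^(L/10) = 10^(72/10) + 10^(85/10) + 10^(93/10) = 2.327e+09.
L_total = 10·log₁₀(2.327e+09) = 93.67 dB SPL.

94 dB SPL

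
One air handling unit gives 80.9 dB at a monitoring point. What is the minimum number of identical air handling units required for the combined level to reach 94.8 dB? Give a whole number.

N identical sources give L₁ + 10·log₁₀ N, so require 10·log₁₀ N ≥ 94.8 − 80.9 = 13.9 dB.
N ≥ 10^(13.9/10) = 24.547, so N = 25.

25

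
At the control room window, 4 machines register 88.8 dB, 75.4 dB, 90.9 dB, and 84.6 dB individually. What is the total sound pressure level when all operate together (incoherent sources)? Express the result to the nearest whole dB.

94 dB

Incoherent sources combine by intensity addition: L_total = 10·log₁₀(Σ 10^(L_i/10)).
Σ 10^(L/10) = 10^(88.8/10) + 10^(75.4/10) + 10^(90.9/10) + 10^(84.6/10) = 2.312e+09.
L_total = 10·log₁₀(2.312e+09) = 93.64 dB.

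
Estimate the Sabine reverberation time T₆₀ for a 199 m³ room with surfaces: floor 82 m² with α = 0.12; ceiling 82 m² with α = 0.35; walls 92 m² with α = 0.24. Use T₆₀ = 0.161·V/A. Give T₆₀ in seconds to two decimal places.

A = Σ Sᵢαᵢ = 82·0.12 + 82·0.35 + 92·0.24 = 60.62 m².
T₆₀ = 0.161·V/A = 0.161·199/60.62 = 0.529 s.

0.53 s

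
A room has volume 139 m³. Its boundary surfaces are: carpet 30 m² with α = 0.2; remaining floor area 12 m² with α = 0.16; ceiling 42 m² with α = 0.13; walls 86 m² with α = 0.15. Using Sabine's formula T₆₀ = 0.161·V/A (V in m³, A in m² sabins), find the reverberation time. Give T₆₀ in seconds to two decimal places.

A = Σ Sᵢαᵢ = 30·0.2 + 12·0.16 + 42·0.13 + 86·0.15 = 26.28 m².
T₆₀ = 0.161·V/A = 0.161·139/26.28 = 0.852 s.

0.85 s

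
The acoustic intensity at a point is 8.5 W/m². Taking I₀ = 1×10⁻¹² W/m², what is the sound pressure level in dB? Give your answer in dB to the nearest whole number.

L = 10·log₁₀(I/I₀) = 10·log₁₀(8.5/10⁻¹²) = 10·log₁₀(8.5×10^12).
L = 10·(0.9294 + 12) = 129.29 dB.

129 dB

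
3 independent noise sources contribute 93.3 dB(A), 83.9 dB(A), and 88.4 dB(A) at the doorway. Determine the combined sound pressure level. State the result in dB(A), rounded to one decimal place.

94.9 dB(A)

Incoherent sources combine by intensity addition: L_total = 10·log₁₀(Σ 10^(L_i/10)).
Σ 10^(L/10) = 10^(93.3/10) + 10^(83.9/10) + 10^(88.4/10) = 3.075e+09.
L_total = 10·log₁₀(3.075e+09) = 94.88 dB(A).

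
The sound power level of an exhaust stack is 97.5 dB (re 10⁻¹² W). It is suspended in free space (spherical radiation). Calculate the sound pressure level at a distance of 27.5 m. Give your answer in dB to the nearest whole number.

Free-field spherical radiation: L_p = L_w − 10·log₁₀(4π·r²), r = 27.5 m.
4π·r² = 9503 m², 10·log₁₀ of that is 39.779 dB.
L_p = 97.5 − 39.779 = 57.72 dB.

58 dB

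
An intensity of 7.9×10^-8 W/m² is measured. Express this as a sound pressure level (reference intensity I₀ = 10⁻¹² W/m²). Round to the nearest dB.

I/I₀ = 7.9×10^-8/10⁻¹² = 7.9×10^4, and L = 10·log₁₀(I/I₀).
L = 10·(0.8976 + 4) = 48.98 dB.

49 dB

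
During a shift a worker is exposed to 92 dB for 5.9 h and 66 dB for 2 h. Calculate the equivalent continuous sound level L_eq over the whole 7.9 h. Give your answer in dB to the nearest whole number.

91 dB

L_eq = 10·log₁₀[(1/T)·Σ tᵢ·10^(Lᵢ/10)] with T = 7.9 h.
Σ tᵢ·10^(Lᵢ/10) = 5.9·10^(92/10) + 2·10^(66/10) = 9.359e+09.
L_eq = 10·log₁₀(9.359e+09/7.9) = 90.74 dB.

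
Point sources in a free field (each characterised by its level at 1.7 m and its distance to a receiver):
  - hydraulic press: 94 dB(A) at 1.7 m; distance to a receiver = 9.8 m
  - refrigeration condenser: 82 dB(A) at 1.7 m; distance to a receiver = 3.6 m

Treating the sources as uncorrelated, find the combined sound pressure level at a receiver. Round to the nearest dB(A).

Apply inverse-square spreading to bring every level to the receiver, then sum 10^(L/10).
hydraulic press: 94 − 20·log₁₀(9.8/1.7) = 94 − 15.22 = 78.78 dB(A).
refrigeration condenser: 82 − 20·log₁₀(3.6/1.7) = 82 − 6.52 = 75.48 dB(A).
Σ 10^(L/10) = 1.109e+08 → L_total = 10·log₁₀(1.109e+08) = 80.45 dB(A).

80 dB(A)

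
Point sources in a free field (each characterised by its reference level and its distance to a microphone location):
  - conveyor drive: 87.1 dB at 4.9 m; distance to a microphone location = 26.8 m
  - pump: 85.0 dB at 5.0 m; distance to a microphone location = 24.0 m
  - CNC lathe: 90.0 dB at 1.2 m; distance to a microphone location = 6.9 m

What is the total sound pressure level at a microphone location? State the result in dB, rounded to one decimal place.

First find each source's level at the receiver (point-source: −20·log₁₀(r/r_ref)), then combine on an intensity basis.
conveyor drive: 87.1 − 20·log₁₀(26.8/4.9) = 87.1 − 14.76 = 72.34 dB.
pump: 85.0 − 20·log₁₀(24.0/5.0) = 85.0 − 13.62 = 71.38 dB.
CNC lathe: 90.0 − 20·log₁₀(6.9/1.2) = 90.0 − 15.19 = 74.81 dB.
Σ 10^(L/10) = 6.112e+07 → L_total = 10·log₁₀(6.112e+07) = 77.86 dB.

77.9 dB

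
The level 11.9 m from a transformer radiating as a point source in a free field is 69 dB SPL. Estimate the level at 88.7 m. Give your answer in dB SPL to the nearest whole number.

Spherical spreading from a point source gives a 20·log₁₀(r₂/r₁) drop.
L₂ = 69 − 20·log₁₀(88.7/11.9) = 69 − 17.448 = 51.55 dB SPL.

52 dB SPL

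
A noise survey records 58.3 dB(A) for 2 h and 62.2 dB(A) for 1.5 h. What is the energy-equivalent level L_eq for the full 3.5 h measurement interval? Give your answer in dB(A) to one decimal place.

60.4 dB(A)

L_eq = 10·log₁₀[(1/T)·Σ tᵢ·10^(Lᵢ/10)] with T = 3.5 h.
Σ tᵢ·10^(Lᵢ/10) = 2·10^(58.3/10) + 1.5·10^(62.2/10) = 3.842e+06.
L_eq = 10·log₁₀(3.842e+06/3.5) = 60.40 dB(A).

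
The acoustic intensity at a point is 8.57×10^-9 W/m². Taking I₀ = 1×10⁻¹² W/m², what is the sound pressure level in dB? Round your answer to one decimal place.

39.3 dB

Dividing by I₀ shifts the exponent by 12: I/I₀ = 8.57×10^3.
L = 10·(0.9330 + 3) = 39.33 dB.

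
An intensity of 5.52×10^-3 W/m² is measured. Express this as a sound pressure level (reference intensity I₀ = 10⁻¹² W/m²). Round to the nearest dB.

I/I₀ = 5.52×10^-3/10⁻¹² = 5.52×10^9, and L = 10·log₁₀(I/I₀).
L = 10·(0.7419 + 9) = 97.42 dB.

97 dB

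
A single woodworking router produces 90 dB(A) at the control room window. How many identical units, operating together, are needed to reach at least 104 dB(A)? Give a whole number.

26

Need L₁ + 10·log₁₀ N ≥ 104, i.e. log₁₀ N ≥ 1.40.
N ≥ 10^(14.0/10) = 25.119, so N = 26.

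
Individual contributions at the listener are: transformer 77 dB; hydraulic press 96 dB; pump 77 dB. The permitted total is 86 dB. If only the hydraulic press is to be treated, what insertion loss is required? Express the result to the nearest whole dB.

Fixed contribution from the other sources: Σ 10^(L/10) = 10^(77/10) + 10^(77/10) = 1.002e+08 (80.01 dB).
The limit corresponds to 10^(86/10) = 3.981e+08; subtracting the fixed part leaves 2.979e+08 for the hydraulic press, i.e. 84.74 dB.
Required insertion loss = 96 − 84.74 = 11.26 dB.

11 dB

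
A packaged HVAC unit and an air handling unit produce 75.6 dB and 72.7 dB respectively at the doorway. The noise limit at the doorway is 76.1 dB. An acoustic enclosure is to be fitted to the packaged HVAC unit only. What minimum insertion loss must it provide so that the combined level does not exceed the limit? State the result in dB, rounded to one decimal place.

2.2 dB

Everything except the packaged HVAC unit sums to 10^(72.7/10) = 1.862e+07 in linear terms, 72.70 dB.
The limit corresponds to 10^(76.1/10) = 4.074e+07; subtracting the fixed part leaves 2.212e+07 for the packaged HVAC unit, i.e. 73.45 dB.
Required insertion loss = 75.6 − 73.45 = 2.15 dB.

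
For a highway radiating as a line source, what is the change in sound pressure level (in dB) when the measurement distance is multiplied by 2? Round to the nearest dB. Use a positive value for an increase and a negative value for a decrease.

-3 dB

Line-source spreading: ΔL = −10·log₁₀(r₂/r₁).
ΔL = −10·log₁₀(2) = -3.01 dB.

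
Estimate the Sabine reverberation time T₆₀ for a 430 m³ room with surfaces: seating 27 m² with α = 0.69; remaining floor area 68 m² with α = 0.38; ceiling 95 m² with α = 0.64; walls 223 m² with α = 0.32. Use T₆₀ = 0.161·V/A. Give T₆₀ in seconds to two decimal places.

0.39 s

Summing Sᵢαᵢ: 27·0.69 + 68·0.38 + 95·0.64 + 223·0.32 = 176.63 m².
T₆₀ = 0.161 × 430 / 176.63 = 0.392 s.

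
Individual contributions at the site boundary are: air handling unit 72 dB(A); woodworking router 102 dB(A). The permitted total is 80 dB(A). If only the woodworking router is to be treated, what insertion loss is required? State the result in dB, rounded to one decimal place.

22.7 dB

Fixed contribution from the other source: Σ 10^(L/10) = 10^(72/10) = 1.585e+07 (72.00 dB(A)).
To meet 80 dB(A) overall, the treated woodworking router may contribute at most 10^(80/10) − 1.585e+07 = 8.415e+07, i.e. 79.25 dB(A).
Required insertion loss = 102 − 79.25 = 22.75 dB.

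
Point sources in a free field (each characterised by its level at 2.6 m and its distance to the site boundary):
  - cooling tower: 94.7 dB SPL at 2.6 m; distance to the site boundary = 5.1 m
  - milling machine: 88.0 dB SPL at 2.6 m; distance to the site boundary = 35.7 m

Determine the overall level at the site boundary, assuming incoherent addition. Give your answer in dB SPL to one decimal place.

Apply inverse-square spreading to bring every level to the receiver, then sum 10^(L/10).
cooling tower: 94.7 − 20·log₁₀(5.1/2.6) = 94.7 − 5.85 = 88.85 dB SPL.
milling machine: 88.0 − 20·log₁₀(35.7/2.6) = 88.0 − 22.75 = 65.25 dB SPL.
Σ 10^(L/10) = 7.704e+08 → L_total = 10·log₁₀(7.704e+08) = 88.87 dB SPL.

88.9 dB SPL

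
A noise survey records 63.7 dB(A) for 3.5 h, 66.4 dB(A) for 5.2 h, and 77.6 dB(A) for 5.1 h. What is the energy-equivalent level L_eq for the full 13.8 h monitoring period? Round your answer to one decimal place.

73.7 dB(A)

The energy average is taken in the linear domain: L_eq = 10·log₁₀[(Σ tᵢ·10^(Lᵢ/10))/T], T = 13.8 h.
Σ tᵢ·10^(Lᵢ/10) = 3.5·10^(63.7/10) + 5.2·10^(66.4/10) + 5.1·10^(77.6/10) = 3.244e+08.
L_eq = 10·log₁₀(3.244e+08/13.8) = 73.71 dB(A).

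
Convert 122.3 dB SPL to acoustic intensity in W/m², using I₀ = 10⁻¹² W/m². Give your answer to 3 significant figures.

L = 10·log₁₀(I/I₀) ⇒ I = I₀·10^(L/10) = 10⁻¹² × 10^12.23.

1.70 W/m²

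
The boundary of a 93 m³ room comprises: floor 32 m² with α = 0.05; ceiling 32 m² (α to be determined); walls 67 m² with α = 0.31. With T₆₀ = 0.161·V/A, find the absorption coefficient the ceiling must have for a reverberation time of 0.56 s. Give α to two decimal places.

A = 0.161·V/T₆₀ = 0.161·93/0.56 = 26.74 m² sabins.
Absorption from the other surfaces = 32·0.05 + 67·0.31 = 22.37 m², so the ceiling must supply 4.37 m² over 32 m².
α = 4.37/32 = 0.136.

0.14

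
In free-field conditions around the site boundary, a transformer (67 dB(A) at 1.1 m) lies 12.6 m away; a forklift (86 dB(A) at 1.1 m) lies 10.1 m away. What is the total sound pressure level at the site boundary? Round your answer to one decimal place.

66.8 dB(A)

First find each source's level at the receiver (point-source: −20·log₁₀(r/r_ref)), then combine on an intensity basis.
transformer: 67 − 20·log₁₀(12.6/1.1) = 67 − 21.18 = 45.82 dB(A).
forklift: 86 − 20·log₁₀(10.1/1.1) = 86 − 19.26 = 66.74 dB(A).
Σ 10^(L/10) = 4.760e+06 → L_total = 10·log₁₀(4.760e+06) = 66.78 dB(A).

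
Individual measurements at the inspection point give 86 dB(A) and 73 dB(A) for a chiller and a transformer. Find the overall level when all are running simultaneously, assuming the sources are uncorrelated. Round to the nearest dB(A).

86 dB(A)

For uncorrelated sources the intensities add, so convert each level to linear form, sum, and take 10·log₁₀ of the total.
Σ 10^(L/10) = 10^(86/10) + 10^(73/10) = 4.181e+08.
L_total = 10·log₁₀(4.181e+08) = 86.21 dB(A).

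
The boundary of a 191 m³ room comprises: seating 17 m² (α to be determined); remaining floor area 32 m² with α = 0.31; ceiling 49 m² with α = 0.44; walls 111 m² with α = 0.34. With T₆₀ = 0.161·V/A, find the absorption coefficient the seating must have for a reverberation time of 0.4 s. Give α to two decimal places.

0.45

A = 0.161·V/T₆₀ = 0.161·191/0.4 = 76.88 m² sabins.
Absorption from the other surfaces = 32·0.31 + 49·0.44 + 111·0.34 = 69.22 m², so the seating must supply 7.66 m² over 17 m².
α = 7.66/17 = 0.450.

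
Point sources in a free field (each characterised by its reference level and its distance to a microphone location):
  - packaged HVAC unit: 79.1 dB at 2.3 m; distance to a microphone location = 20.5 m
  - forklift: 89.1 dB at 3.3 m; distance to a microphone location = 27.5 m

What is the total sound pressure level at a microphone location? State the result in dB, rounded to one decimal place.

Apply inverse-square spreading to bring every level to the receiver, then sum 10^(L/10).
packaged HVAC unit: 79.1 − 20·log₁₀(20.5/2.3) = 79.1 − 19.00 = 60.10 dB.
forklift: 89.1 − 20·log₁₀(27.5/3.3) = 89.1 − 18.42 = 70.68 dB.
Σ 10^(L/10) = 1.273e+07 → L_total = 10·log₁₀(1.273e+07) = 71.05 dB.

71.0 dB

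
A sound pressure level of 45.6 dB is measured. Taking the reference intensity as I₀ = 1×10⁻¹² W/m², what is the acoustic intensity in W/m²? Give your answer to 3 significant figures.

3.63e-08 W/m²

I = I₀·10^(L/10) = 10⁻¹² × 10^(45.6/10) = 10^(-7.440).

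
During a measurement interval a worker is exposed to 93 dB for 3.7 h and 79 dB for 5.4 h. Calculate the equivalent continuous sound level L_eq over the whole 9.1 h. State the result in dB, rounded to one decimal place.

89.3 dB

L_eq = 10·log₁₀[(1/T)·Σ tᵢ·10^(Lᵢ/10)] with T = 9.1 h.
Σ tᵢ·10^(Lᵢ/10) = 3.7·10^(93/10) + 5.4·10^(79/10) = 7.811e+09.
L_eq = 10·log₁₀(7.811e+09/9.1) = 89.34 dB.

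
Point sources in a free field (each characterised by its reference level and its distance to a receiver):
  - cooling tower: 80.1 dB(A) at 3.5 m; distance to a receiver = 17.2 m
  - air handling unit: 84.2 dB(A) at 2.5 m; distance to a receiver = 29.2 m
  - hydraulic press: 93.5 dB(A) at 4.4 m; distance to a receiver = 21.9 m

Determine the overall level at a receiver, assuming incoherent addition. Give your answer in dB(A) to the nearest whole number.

First find each source's level at the receiver (point-source: −20·log₁₀(r/r_ref)), then combine on an intensity basis.
cooling tower: 80.1 − 20·log₁₀(17.2/3.5) = 80.1 − 13.83 = 66.27 dB(A).
air handling unit: 84.2 − 20·log₁₀(29.2/2.5) = 84.2 − 21.35 = 62.85 dB(A).
hydraulic press: 93.5 − 20·log₁₀(21.9/4.4) = 93.5 − 13.94 = 79.56 dB(A).
Σ 10^(L/10) = 9.653e+07 → L_total = 10·log₁₀(9.653e+07) = 79.85 dB(A).

80 dB(A)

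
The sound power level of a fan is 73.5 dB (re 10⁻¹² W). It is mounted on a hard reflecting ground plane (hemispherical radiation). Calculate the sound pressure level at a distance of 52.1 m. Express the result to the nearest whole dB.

L_p = L_w − 10·log₁₀(2π·r²) with r = 52.1 m.
2π·r² = 1.706e+04 m², 10·log₁₀ of that is 42.319 dB.
L_p = 73.5 − 42.319 = 31.18 dB.

31 dB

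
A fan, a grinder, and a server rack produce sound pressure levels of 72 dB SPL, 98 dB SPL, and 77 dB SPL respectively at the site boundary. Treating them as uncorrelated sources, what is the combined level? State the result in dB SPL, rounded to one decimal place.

Incoherent sources combine by intensity addition: L_total = 10·log₁₀(Σ 10^(L_i/10)).
Σ 10^(L/10) = 10^(72/10) + 10^(98/10) + 10^(77/10) = 6.376e+09.
L_total = 10·log₁₀(6.376e+09) = 98.05 dB SPL.

98.0 dB SPL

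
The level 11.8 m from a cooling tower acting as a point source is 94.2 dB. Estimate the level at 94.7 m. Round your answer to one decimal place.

Spherical spreading from a point source gives a 20·log₁₀(r₂/r₁) drop.
L₂ = 94.2 − 20·log₁₀(94.7/11.8) = 94.2 − 18.089 = 76.11 dB.

76.1 dB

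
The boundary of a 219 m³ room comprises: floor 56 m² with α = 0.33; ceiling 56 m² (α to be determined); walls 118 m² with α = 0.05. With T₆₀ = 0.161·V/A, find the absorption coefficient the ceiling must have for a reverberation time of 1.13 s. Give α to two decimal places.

A = 0.161·V/T₆₀ = 0.161·219/1.13 = 31.20 m² sabins.
Absorption from the other surfaces = 56·0.33 + 118·0.05 = 24.38 m², so the ceiling must supply 6.82 m² over 56 m².
α = 6.82/56 = 0.122.

0.12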